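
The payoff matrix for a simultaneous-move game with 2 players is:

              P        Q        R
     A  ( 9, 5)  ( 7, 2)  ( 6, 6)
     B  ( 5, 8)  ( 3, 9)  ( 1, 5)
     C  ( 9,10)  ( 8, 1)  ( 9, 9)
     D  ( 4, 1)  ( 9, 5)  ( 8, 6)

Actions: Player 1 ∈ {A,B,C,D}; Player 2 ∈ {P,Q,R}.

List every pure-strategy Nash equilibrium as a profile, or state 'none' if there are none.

PSNE = {(C,P)}

(A,P): not NE [P2→R gives 6>5]
(A,Q): not NE [P1→D gives 9>7; P2→R gives 6>2]
(A,R): not NE [P1→C gives 9>6]
(B,P): not NE [P1→C gives 9>5; P2→Q gives 9>8]
(B,Q): not NE [P1→D gives 9>3]
(B,R): not NE [P1→C gives 9>1; P2→Q gives 9>5]
(C,P): NE
(C,Q): not NE [P1→D gives 9>8; P2→P gives 10>1]
(C,R): not NE [P2→P gives 10>9]
(D,P): not NE [P1→C gives 9>4; P2→R gives 6>1]
(D,Q): not NE [P2→R gives 6>5]
(D,R): not NE [P1→C gives 9>8]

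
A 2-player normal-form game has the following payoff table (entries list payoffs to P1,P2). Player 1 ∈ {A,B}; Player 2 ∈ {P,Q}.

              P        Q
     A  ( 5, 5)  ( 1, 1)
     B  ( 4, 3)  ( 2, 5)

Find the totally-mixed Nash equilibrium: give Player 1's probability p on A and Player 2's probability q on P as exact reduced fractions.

P1 indiff ⇒ q·5+(1-q)·1 = q·4+(1-q)·2 ⇒ q(1) = (1-q)(1) ⇒ q = 1/2
P2 indiff ⇒ p·5+(1-p)·3 = p·1+(1-p)·5 ⇒ p(4) = (1-p)(2) ⇒ p = 1/3

P1 mixes 1/3 on A; P2 mixes 1/2 on P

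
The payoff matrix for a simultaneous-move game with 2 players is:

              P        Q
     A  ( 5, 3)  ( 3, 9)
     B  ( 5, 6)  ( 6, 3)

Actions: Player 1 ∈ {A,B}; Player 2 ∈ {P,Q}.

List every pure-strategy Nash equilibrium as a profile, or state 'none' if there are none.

(A,P): not NE [P2→Q gives 9>3]
(A,Q): not NE [P1→B gives 6>3]
(B,P): NE
(B,Q): not NE [P2→P gives 6>3]

PSNE = {(B,P)}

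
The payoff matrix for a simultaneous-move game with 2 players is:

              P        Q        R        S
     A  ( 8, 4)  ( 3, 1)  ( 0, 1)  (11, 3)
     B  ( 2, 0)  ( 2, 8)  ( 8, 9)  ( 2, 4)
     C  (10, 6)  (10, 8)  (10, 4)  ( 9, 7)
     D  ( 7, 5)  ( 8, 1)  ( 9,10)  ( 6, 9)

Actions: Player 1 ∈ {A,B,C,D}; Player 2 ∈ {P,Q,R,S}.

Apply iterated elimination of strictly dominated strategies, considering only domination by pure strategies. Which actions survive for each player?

Survivors P1:{A,C} P2:{P,Q,S}

P1 drop B (C beats it: P:10>2 Q:10>2 R:10>8 S:9>2)
P1 drop D (C beats it: P:10>7 Q:10>8 R:10>9 S:9>6)
P2 drop R (P beats it: A:4>1 C:6>4)
P1→{A,C} P2→{P,Q,S}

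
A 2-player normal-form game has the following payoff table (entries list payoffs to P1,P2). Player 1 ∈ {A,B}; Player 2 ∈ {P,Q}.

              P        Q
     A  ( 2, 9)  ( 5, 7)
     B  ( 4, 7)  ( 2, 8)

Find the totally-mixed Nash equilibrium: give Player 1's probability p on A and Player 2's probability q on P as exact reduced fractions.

(p,q) = (1/3, 3/5)

P1 indiff ⇒ q·2+(1-q)·5 = q·4+(1-q)·2 ⇒ q(-2) = (1-q)(-3) ⇒ q = 3/5
P2 indiff ⇒ p·9+(1-p)·7 = p·7+(1-p)·8 ⇒ p(2) = (1-p)(1) ⇒ p = 1/3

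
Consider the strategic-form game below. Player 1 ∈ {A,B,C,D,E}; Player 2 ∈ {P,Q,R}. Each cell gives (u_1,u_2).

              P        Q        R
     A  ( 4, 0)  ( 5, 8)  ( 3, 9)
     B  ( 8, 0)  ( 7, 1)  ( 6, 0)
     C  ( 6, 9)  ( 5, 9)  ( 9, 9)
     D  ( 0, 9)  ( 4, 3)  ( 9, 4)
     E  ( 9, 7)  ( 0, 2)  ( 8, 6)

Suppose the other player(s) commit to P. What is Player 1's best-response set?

argmax u_1 = {E}

u_1(A vs P) = 4
u_1(B vs P) = 8
u_1(C vs P) = 6
u_1(D vs P) = 0
u_1(E vs P) = 9
max payoff 9 at {E}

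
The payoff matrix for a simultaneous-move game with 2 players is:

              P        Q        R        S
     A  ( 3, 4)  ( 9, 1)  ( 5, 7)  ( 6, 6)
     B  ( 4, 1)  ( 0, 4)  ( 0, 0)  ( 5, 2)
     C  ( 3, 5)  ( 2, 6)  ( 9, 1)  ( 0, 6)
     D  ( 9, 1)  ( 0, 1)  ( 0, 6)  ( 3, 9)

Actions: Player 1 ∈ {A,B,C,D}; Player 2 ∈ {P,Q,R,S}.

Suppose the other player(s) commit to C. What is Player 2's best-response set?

u_2(P vs C) = 5
u_2(Q vs C) = 6
u_2(R vs C) = 1
u_2(S vs C) = 6
max payoff 6 at {Q,S}

P2 best: {Q,S}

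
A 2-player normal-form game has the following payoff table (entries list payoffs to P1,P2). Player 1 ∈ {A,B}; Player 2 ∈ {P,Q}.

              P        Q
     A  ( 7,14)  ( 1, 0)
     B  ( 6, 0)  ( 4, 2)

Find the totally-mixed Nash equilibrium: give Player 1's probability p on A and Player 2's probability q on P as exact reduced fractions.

P1 indiff ⇒ q·7+(1-q)·1 = q·6+(1-q)·4 ⇒ q(1) = (1-q)(3) ⇒ q = 3/4
P2 indiff ⇒ p·14+(1-p)·0 = p·0+(1-p)·2 ⇒ p(14) = (1-p)(2) ⇒ p = 1/8

(p,q) = (1/8, 3/4)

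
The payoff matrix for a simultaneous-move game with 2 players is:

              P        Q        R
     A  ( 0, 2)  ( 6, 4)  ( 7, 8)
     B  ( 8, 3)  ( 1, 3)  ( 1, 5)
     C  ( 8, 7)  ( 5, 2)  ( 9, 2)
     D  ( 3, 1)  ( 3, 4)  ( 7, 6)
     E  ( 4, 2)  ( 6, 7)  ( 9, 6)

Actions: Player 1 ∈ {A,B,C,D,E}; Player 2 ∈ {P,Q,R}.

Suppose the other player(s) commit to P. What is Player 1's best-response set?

u_1(A vs P) = 0
u_1(B vs P) = 8
u_1(C vs P) = 8
u_1(D vs P) = 3
u_1(E vs P) = 4
max payoff 8 at {B,C}

argmax u_1 = {B,C}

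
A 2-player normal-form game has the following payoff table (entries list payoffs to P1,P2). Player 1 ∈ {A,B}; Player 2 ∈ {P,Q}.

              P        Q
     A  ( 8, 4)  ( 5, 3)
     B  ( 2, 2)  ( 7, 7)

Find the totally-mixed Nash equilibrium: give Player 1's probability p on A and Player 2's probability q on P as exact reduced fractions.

P1 indiff ⇒ q·8+(1-q)·5 = q·2+(1-q)·7 ⇒ q(6) = (1-q)(2) ⇒ q = 1/4
P2 indiff ⇒ p·4+(1-p)·2 = p·3+(1-p)·7 ⇒ p(1) = (1-p)(5) ⇒ p = 5/6

P1 mixes 5/6 on A; P2 mixes 1/4 on P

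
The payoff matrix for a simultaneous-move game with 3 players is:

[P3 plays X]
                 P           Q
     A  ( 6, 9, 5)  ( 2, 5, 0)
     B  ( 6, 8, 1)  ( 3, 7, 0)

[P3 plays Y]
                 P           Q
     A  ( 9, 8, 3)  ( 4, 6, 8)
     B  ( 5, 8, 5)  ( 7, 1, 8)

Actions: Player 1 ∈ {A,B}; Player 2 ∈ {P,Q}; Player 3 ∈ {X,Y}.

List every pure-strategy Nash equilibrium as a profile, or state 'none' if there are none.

NE set: (A,P,X)

(A,P,X): NE
(A,P,Y): not NE [P3→X gives 5>3]
(A,Q,X): not NE [P1→B gives 3>2; P2→P gives 9>5; P3→Y gives 8>0]
(A,Q,Y): not NE [P1→B gives 7>4; P2→P gives 8>6]
(B,P,X): not NE [P3→Y gives 5>1]
(B,P,Y): not NE [P1→A gives 9>5]
(B,Q,X): not NE [P2→P gives 8>7; P3→Y gives 8>0]
(B,Q,Y): not NE [P2→P gives 8>1]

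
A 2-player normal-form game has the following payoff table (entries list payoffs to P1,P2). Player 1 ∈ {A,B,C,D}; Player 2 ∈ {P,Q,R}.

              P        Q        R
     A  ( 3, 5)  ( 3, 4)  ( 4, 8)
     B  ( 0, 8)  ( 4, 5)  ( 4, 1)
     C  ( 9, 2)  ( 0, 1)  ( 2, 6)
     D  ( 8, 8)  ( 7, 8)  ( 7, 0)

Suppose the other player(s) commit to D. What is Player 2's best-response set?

u_2(P vs D) = 8
u_2(Q vs D) = 8
u_2(R vs D) = 0
max payoff 8 at {P,Q}

BR_2 = {P,Q}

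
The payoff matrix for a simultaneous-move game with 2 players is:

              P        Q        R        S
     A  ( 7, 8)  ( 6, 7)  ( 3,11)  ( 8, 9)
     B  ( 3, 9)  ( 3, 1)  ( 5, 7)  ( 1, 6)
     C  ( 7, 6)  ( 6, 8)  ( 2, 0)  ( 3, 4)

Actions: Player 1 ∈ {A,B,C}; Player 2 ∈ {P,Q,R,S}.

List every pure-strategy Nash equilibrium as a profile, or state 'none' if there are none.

(A,P): not NE [P2→R gives 11>8]
(A,Q): not NE [P2→R gives 11>7]
(A,R): not NE [P1→B gives 5>3]
(A,S): not NE [P2→R gives 11>9]
(B,P): not NE [P1→C gives 7>3]
(B,Q): not NE [P1→C gives 6>3; P2→P gives 9>1]
(B,R): not NE [P2→P gives 9>7]
(B,S): not NE [P1→A gives 8>1; P2→P gives 9>6]
(C,P): not NE [P2→Q gives 8>6]
(C,Q): NE
(C,R): not NE [P1→B gives 5>2; P2→Q gives 8>0]
(C,S): not NE [P1→A gives 8>3; P2→Q gives 8>4]

Nash profiles: (C,Q)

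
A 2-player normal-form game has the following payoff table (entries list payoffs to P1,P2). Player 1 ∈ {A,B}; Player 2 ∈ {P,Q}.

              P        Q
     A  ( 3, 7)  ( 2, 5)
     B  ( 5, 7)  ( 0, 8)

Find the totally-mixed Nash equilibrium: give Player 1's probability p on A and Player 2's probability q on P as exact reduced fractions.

P1 indiff ⇒ q·3+(1-q)·2 = q·5+(1-q)·0 ⇒ q(-2) = (1-q)(-2) ⇒ q = 1/2
P2 indiff ⇒ p·7+(1-p)·7 = p·5+(1-p)·8 ⇒ p(2) = (1-p)(1) ⇒ p = 1/3

(p,q) = (1/3, 1/2)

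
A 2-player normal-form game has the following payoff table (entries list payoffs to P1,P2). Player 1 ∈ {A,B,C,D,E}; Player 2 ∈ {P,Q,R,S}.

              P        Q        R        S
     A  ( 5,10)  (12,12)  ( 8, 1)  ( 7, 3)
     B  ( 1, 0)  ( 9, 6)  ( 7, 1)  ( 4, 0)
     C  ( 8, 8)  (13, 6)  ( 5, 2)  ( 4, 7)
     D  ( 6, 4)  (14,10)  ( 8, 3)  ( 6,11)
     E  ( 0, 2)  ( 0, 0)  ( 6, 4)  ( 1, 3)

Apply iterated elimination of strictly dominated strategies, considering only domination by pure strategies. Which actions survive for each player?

Remaining: P1:{A,C,D} P2:{P,Q,S}

P1 drop B (A beats it: P:5>1 Q:12>9 R:8>7 S:7>4)
P1 drop E (A beats it: P:5>0 Q:12>0 R:8>6 S:7>1)
P2 drop R (P beats it: A:10>1 C:8>2 D:4>3)
P1→{A,C,D} P2→{P,Q,S}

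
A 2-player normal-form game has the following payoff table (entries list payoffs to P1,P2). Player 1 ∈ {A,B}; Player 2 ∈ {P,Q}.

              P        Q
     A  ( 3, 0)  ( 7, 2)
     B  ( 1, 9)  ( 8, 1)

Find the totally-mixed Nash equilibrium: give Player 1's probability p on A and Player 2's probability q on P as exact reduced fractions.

P1 indiff ⇒ q·3+(1-q)·7 = q·1+(1-q)·8 ⇒ q(2) = (1-q)(1) ⇒ q = 1/3
P2 indiff ⇒ p·0+(1-p)·9 = p·2+(1-p)·1 ⇒ p(-2) = (1-p)(-8) ⇒ p = 4/5

(p,q) = (4/5, 1/3)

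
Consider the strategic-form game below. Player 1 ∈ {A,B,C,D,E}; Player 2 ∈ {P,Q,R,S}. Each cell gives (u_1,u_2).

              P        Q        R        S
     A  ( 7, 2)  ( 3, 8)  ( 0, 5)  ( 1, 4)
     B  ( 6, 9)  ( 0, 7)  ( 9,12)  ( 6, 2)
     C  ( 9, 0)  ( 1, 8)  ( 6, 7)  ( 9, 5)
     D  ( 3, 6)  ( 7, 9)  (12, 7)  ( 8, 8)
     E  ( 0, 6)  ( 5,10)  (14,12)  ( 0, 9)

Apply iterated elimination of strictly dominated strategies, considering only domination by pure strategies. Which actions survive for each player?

P2 drop P (R beats it: A:5>2 B:12>9 C:7>0 D:7>6 E:12>6)
P1 drop A (D beats it: Q:7>3 R:12>0 S:8>1)
P1 drop B (D beats it: Q:7>0 R:12>9 S:8>6)
P2 drop S (Q beats it: C:8>5 D:9>8 E:10>9)
P1 drop C (D beats it: Q:7>1 R:12>6)
P1→{D,E} P2→{Q,R}

Survivors P1:{D,E} P2:{Q,R}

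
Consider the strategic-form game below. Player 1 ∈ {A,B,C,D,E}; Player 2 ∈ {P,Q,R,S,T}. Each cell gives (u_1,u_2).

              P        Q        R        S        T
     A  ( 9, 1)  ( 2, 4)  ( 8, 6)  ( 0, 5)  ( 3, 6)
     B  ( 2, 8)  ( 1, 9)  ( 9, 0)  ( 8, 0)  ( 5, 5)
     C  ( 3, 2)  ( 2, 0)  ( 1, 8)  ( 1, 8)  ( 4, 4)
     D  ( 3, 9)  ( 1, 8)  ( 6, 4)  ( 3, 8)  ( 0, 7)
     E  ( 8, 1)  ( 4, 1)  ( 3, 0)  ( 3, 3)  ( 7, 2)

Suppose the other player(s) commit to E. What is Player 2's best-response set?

BR_2 = {S}

u_2(P vs E) = 1
u_2(Q vs E) = 1
u_2(R vs E) = 0
u_2(S vs E) = 3
u_2(T vs E) = 2
max payoff 3 at {S}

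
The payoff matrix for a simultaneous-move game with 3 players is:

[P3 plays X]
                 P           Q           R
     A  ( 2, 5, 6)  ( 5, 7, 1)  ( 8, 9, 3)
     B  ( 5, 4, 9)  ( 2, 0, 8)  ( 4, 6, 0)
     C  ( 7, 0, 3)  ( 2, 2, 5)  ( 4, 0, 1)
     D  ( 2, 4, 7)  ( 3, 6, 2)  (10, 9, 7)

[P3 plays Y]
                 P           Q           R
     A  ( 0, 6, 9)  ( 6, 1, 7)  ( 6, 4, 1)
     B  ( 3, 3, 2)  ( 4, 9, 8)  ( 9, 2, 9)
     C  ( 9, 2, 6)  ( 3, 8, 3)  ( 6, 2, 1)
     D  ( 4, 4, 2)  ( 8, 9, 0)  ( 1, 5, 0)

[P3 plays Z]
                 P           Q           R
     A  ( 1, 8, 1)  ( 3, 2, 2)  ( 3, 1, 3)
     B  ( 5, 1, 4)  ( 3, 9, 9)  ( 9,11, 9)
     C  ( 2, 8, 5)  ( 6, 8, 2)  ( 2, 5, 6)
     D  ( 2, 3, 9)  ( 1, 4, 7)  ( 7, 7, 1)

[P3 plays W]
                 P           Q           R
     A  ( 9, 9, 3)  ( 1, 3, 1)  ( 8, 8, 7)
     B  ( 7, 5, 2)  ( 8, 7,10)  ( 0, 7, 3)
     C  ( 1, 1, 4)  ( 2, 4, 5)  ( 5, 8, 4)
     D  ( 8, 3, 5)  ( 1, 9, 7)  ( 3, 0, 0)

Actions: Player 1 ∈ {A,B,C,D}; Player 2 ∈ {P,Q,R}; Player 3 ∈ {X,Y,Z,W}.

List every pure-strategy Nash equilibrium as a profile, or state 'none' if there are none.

NE set: (B,Q,W), (B,R,Z), (D,R,X)

(A,P,X): not NE [P1→C gives 7>2; P2→R gives 9>5; P3→Y gives 9>6]
(A,P,Y): not NE [P1→C gives 9>0]
(A,P,Z): not NE [P1→B gives 5>1; P3→Y gives 9>1]
(A,P,W): not NE [P3→Y gives 9>3]
(A,Q,X): not NE [P2→R gives 9>7; P3→Y gives 7>1]
(A,Q,Y): not NE [P1→D gives 8>6; P2→P gives 6>1]
(A,Q,Z): not NE [P1→C gives 6>3; P2→P gives 8>2; P3→Y gives 7>2]
(A,Q,W): not NE [P1→B gives 8>1; P2→P gives 9>3; P3→Y gives 7>1]
(A,R,X): not NE [P1→D gives 10>8; P3→W gives 7>3]
(A,R,Y): not NE [P1→B gives 9>6; P2→P gives 6>4; P3→W gives 7>1]
(A,R,Z): not NE [P1→B gives 9>3; P2→P gives 8>1; P3→W gives 7>3]
(A,R,W): not NE [P2→P gives 9>8]
(B,P,X): not NE [P1→C gives 7>5; P2→R gives 6>4]
(B,P,Y): not NE [P1→C gives 9>3; P2→Q gives 9>3; P3→X gives 9>2]
(B,P,Z): not NE [P2→R gives 11>1; P3→X gives 9>4]
(B,P,W): not NE [P1→A gives 9>7; P2→R gives 7>5; P3→X gives 9>2]
(B,Q,X): not NE [P1→A gives 5>2; P2→R gives 6>0; P3→W gives 10>8]
(B,Q,Y): not NE [P1→D gives 8>4; P3→W gives 10>8]
(B,Q,Z): not NE [P1→C gives 6>3; P2→R gives 11>9; P3→W gives 10>9]
(B,Q,W): NE
(B,R,X): not NE [P1→D gives 10>4; P3→Z gives 9>0]
(B,R,Y): not NE [P2→Q gives 9>2]
(B,R,Z): NE
(B,R,W): not NE [P1→A gives 8>0; P3→Z gives 9>3]
(C,P,X): not NE [P2→Q gives 2>0; P3→Y gives 6>3]
(C,P,Y): not NE [P2→Q gives 8>2]
(C,P,Z): not NE [P1→B gives 5>2; P3→Y gives 6>5]
(C,P,W): not NE [P1→A gives 9>1; P2→R gives 8>1; P3→Y gives 6>4]
(C,Q,X): not NE [P1→A gives 5>2]
(C,Q,Y): not NE [P1→D gives 8>3; P3→W gives 5>3]
(C,Q,Z): not NE [P3→W gives 5>2]
(C,Q,W): not NE [P1→B gives 8>2; P2→R gives 8>4]
(C,R,X): not NE [P1→D gives 10>4; P2→Q gives 2>0; P3→Z gives 6>1]
(C,R,Y): not NE [P1→B gives 9>6; P2→Q gives 8>2; P3→Z gives 6>1]
(C,R,Z): not NE [P1→B gives 9>2; P2→Q gives 8>5]
(C,R,W): not NE [P1→A gives 8>5; P3→Z gives 6>4]
(D,P,X): not NE [P1→C gives 7>2; P2→R gives 9>4; P3→Z gives 9>7]
(D,P,Y): not NE [P1→C gives 9>4; P2→Q gives 9>4; P3→Z gives 9>2]
(D,P,Z): not NE [P1→B gives 5>2; P2→R gives 7>3]
(D,P,W): not NE [P1→A gives 9>8; P2→Q gives 9>3; P3→Z gives 9>5]
(D,Q,X): not NE [P1→A gives 5>3; P2→R gives 9>6; P3→W gives 7>2]
(D,Q,Y): not NE [P3→W gives 7>0]
(D,Q,Z): not NE [P1→C gives 6>1; P2→R gives 7>4]
(D,Q,W): not NE [P1→B gives 8>1]
(D,R,X): NE
(D,R,Y): not NE [P1→B gives 9>1; P2→Q gives 9>5; P3→X gives 7>0]
(D,R,Z): not NE [P1→B gives 9>7; P3→X gives 7>1]
(D,R,W): not NE [P1→A gives 8>3; P2→Q gives 9>0; P3→X gives 7>0]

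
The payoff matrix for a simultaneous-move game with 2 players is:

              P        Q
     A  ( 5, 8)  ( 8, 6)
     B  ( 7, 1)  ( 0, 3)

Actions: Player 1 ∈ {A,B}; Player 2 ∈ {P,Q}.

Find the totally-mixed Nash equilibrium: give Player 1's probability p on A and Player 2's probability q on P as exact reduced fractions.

P1 indiff ⇒ q·5+(1-q)·8 = q·7+(1-q)·0 ⇒ q(-2) = (1-q)(-8) ⇒ q = 4/5
P2 indiff ⇒ p·8+(1-p)·1 = p·6+(1-p)·3 ⇒ p(2) = (1-p)(2) ⇒ p = 1/2

(p,q) = (1/2, 4/5)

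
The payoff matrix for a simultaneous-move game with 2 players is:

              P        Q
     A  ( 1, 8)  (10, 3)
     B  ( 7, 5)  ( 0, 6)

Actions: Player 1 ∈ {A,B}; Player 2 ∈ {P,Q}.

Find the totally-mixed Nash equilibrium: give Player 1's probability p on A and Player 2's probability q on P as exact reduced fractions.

P1 indiff ⇒ q·1+(1-q)·10 = q·7+(1-q)·0 ⇒ q(-6) = (1-q)(-10) ⇒ q = 5/8
P2 indiff ⇒ p·8+(1-p)·5 = p·3+(1-p)·6 ⇒ p(5) = (1-p)(1) ⇒ p = 1/6

(p,q) = (1/6, 5/8)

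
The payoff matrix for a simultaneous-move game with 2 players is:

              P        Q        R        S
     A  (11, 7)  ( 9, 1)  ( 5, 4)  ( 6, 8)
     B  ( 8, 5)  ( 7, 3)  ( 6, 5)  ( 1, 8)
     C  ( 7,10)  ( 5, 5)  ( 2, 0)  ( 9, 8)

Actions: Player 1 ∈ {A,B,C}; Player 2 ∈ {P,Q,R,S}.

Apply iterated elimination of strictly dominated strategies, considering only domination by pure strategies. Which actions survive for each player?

Remaining: P1:{A,C} P2:{P,S}

P2 drop Q (P beats it: A:7>1 B:5>3 C:10>5)
P2 drop R (S beats it: A:8>4 B:8>5 C:8>0)
P1 drop B (A beats it: P:11>8 S:6>1)
P1→{A,C} P2→{P,S}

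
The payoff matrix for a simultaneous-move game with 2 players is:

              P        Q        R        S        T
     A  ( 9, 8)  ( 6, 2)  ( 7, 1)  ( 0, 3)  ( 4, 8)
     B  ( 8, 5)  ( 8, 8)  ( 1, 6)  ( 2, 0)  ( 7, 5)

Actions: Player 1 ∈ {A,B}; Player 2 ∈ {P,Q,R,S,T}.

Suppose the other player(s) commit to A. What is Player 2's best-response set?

P2 best: {P,T}

u_2(P vs A) = 8
u_2(Q vs A) = 2
u_2(R vs A) = 1
u_2(S vs A) = 3
u_2(T vs A) = 8
max payoff 8 at {P,T}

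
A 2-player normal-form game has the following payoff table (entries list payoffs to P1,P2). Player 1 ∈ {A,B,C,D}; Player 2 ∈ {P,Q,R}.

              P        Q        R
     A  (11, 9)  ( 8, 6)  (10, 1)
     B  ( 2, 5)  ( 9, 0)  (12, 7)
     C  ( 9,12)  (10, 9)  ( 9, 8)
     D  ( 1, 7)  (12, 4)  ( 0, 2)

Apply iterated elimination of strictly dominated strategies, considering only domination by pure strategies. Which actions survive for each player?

P2 drop Q (P beats it: A:9>6 B:5>0 C:12>9 D:7>4)
P1 drop C (A beats it: P:11>9 R:10>9)
P1 drop D (A beats it: P:11>1 R:10>0)
P1→{A,B} P2→{P,R}

Survivors P1:{A,B} P2:{P,R}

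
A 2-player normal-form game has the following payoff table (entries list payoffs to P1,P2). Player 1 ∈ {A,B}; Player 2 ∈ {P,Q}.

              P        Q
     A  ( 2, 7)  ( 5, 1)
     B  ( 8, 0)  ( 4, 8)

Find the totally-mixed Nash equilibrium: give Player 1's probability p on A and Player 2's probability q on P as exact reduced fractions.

(p,q) = (4/7, 1/7)

P1 indiff ⇒ q·2+(1-q)·5 = q·8+(1-q)·4 ⇒ q(-6) = (1-q)(-1) ⇒ q = 1/7
P2 indiff ⇒ p·7+(1-p)·0 = p·1+(1-p)·8 ⇒ p(6) = (1-p)(8) ⇒ p = 4/7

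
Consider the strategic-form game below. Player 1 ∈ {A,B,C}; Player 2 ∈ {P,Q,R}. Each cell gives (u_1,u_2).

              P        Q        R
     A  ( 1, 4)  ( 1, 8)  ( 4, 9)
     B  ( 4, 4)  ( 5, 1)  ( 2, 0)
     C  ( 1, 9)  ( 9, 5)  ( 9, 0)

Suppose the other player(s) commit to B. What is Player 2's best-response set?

u_2(P vs B) = 4
u_2(Q vs B) = 1
u_2(R vs B) = 0
max payoff 4 at {P}

P2 best: {P}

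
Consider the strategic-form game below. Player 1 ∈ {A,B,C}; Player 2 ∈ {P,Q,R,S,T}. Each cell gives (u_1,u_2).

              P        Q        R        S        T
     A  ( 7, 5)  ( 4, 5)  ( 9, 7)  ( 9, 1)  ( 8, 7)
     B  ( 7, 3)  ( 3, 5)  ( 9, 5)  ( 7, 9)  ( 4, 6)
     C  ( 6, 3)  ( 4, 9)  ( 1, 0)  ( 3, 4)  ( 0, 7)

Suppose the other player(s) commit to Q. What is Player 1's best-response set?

u_1(A vs Q) = 4
u_1(B vs Q) = 3
u_1(C vs Q) = 4
max payoff 4 at {A,C}

P1 best: {A,C}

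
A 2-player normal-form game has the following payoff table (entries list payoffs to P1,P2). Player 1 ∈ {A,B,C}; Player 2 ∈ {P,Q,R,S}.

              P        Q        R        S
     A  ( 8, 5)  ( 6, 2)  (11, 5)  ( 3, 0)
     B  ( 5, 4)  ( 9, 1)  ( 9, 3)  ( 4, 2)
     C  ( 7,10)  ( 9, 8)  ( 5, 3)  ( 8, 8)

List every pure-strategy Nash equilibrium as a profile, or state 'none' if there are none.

(A,P): NE
(A,Q): not NE [P1→C gives 9>6; P2→R gives 5>2]
(A,R): NE
(A,S): not NE [P1→C gives 8>3; P2→R gives 5>0]
(B,P): not NE [P1→A gives 8>5]
(B,Q): not NE [P2→P gives 4>1]
(B,R): not NE [P1→A gives 11>9; P2→P gives 4>3]
(B,S): not NE [P1→C gives 8>4; P2→P gives 4>2]
(C,P): not NE [P1→A gives 8>7]
(C,Q): not NE [P2→P gives 10>8]
(C,R): not NE [P1→A gives 11>5; P2→P gives 10>3]
(C,S): not NE [P2→P gives 10>8]

PSNE = {(A,P), (A,R)}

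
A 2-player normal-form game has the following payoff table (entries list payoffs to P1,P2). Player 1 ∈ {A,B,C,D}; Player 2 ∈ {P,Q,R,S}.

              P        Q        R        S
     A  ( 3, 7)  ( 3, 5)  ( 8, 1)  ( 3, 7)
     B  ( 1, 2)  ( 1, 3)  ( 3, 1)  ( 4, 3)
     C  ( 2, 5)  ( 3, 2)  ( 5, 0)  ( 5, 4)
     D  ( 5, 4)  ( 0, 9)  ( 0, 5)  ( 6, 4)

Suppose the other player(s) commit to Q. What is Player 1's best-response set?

BR_1 = {A,C}

u_1(A vs Q) = 3
u_1(B vs Q) = 1
u_1(C vs Q) = 3
u_1(D vs Q) = 0
max payoff 3 at {A,C}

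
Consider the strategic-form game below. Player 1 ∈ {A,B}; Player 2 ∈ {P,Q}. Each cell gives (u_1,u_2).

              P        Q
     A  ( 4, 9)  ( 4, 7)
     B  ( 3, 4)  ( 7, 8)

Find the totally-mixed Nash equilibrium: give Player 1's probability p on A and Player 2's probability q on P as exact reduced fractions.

P1 indiff ⇒ q·4+(1-q)·4 = q·3+(1-q)·7 ⇒ q(1) = (1-q)(3) ⇒ q = 3/4
P2 indiff ⇒ p·9+(1-p)·4 = p·7+(1-p)·8 ⇒ p(2) = (1-p)(4) ⇒ p = 2/3

(p,q) = (2/3, 3/4)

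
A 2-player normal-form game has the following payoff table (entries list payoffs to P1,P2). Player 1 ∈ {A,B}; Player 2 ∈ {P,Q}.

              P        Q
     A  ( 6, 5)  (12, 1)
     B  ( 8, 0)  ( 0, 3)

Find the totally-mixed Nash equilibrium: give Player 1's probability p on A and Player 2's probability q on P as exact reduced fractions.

P1 indiff ⇒ q·6+(1-q)·12 = q·8+(1-q)·0 ⇒ q(-2) = (1-q)(-12) ⇒ q = 6/7
P2 indiff ⇒ p·5+(1-p)·0 = p·1+(1-p)·3 ⇒ p(4) = (1-p)(3) ⇒ p = 3/7

(p,q) = (3/7, 6/7)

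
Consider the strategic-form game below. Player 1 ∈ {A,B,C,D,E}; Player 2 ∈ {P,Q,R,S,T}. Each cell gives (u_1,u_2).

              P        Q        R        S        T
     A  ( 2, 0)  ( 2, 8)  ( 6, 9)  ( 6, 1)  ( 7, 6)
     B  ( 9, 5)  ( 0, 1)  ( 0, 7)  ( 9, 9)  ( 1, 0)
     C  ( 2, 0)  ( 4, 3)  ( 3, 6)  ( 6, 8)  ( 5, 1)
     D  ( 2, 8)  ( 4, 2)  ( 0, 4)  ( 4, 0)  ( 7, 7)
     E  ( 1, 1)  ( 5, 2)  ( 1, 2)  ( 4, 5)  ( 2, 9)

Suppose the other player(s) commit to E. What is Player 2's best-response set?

P2 best: {T}

u_2(P vs E) = 1
u_2(Q vs E) = 2
u_2(R vs E) = 2
u_2(S vs E) = 5
u_2(T vs E) = 9
max payoff 9 at {T}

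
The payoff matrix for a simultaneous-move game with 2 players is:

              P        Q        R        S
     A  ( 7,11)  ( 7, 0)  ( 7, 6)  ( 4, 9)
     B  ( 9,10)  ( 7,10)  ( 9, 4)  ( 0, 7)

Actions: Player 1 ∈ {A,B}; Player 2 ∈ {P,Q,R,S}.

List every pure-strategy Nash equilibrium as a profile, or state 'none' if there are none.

NE set: (B,P), (B,Q)

(A,P): not NE [P1→B gives 9>7]
(A,Q): not NE [P2→P gives 11>0]
(A,R): not NE [P1→B gives 9>7; P2→P gives 11>6]
(A,S): not NE [P2→P gives 11>9]
(B,P): NE
(B,Q): NE
(B,R): not NE [P2→Q gives 10>4]
(B,S): not NE [P1→A gives 4>0; P2→Q gives 10>7]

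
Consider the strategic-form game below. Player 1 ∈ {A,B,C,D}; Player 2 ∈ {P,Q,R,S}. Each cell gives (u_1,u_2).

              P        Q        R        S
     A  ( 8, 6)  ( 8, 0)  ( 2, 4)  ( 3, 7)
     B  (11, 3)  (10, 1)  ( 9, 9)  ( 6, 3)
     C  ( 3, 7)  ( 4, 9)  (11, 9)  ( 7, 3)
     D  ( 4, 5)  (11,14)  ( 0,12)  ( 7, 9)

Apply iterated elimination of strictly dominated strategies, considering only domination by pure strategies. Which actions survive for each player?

IESDS → P1:{B,C,D} P2:{Q,R}

P1 drop A (B beats it: P:11>8 Q:10>8 R:9>2 S:6>3)
P2 drop P (R beats it: B:9>3 C:9>7 D:12>5)
P2 drop S (R beats it: B:9>3 C:9>3 D:12>9)
P1→{B,C,D} P2→{Q,R}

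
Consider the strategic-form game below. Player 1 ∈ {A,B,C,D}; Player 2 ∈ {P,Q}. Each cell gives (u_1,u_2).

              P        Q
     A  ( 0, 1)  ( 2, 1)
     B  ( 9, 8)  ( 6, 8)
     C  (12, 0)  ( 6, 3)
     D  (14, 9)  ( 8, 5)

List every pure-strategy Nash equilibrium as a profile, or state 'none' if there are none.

Nash profiles: (D,P)

(A,P): not NE [P1→D gives 14>0]
(A,Q): not NE [P1→D gives 8>2]
(B,P): not NE [P1→D gives 14>9]
(B,Q): not NE [P1→D gives 8>6]
(C,P): not NE [P1→D gives 14>12; P2→Q gives 3>0]
(C,Q): not NE [P1→D gives 8>6]
(D,P): NE
(D,Q): not NE [P2→P gives 9>5]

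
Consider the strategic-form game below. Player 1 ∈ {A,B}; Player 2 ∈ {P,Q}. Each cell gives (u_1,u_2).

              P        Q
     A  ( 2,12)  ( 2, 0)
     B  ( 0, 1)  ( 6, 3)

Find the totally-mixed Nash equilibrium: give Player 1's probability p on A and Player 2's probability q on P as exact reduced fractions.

P1 indiff ⇒ q·2+(1-q)·2 = q·0+(1-q)·6 ⇒ q(2) = (1-q)(4) ⇒ q = 2/3
P2 indiff ⇒ p·12+(1-p)·1 = p·0+(1-p)·3 ⇒ p(12) = (1-p)(2) ⇒ p = 1/7

p=1/7, q=2/3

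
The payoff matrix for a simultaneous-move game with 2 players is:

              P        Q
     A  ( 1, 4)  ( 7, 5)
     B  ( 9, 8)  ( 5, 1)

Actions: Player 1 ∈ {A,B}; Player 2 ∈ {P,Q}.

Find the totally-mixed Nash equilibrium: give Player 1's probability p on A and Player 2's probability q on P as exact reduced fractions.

P1 mixes 7/8 on A; P2 mixes 1/5 on P

P1 indiff ⇒ q·1+(1-q)·7 = q·9+(1-q)·5 ⇒ q(-8) = (1-q)(-2) ⇒ q = 1/5
P2 indiff ⇒ p·4+(1-p)·8 = p·5+(1-p)·1 ⇒ p(-1) = (1-p)(-7) ⇒ p = 7/8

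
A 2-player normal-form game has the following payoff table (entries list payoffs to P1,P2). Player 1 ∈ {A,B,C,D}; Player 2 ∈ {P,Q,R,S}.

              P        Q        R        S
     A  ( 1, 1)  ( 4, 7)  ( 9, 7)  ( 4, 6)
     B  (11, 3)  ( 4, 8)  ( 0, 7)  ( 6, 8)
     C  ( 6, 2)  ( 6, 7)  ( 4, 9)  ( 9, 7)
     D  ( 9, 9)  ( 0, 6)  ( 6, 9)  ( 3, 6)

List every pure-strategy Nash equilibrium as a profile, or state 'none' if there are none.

(A,P): not NE [P1→B gives 11>1; P2→R gives 7>1]
(A,Q): not NE [P1→C gives 6>4]
(A,R): NE
(A,S): not NE [P1→C gives 9>4; P2→R gives 7>6]
(B,P): not NE [P2→S gives 8>3]
(B,Q): not NE [P1→C gives 6>4]
(B,R): not NE [P1→A gives 9>0; P2→S gives 8>7]
(B,S): not NE [P1→C gives 9>6]
(C,P): not NE [P1→B gives 11>6; P2→R gives 9>2]
(C,Q): not NE [P2→R gives 9>7]
(C,R): not NE [P1→A gives 9>4]
(C,S): not NE [P2→R gives 9>7]
(D,P): not NE [P1→B gives 11>9]
(D,Q): not NE [P1→C gives 6>0; P2→R gives 9>6]
(D,R): not NE [P1→A gives 9>6]
(D,S): not NE [P1→C gives 9>3; P2→R gives 9>6]

Nash profiles: (A,R)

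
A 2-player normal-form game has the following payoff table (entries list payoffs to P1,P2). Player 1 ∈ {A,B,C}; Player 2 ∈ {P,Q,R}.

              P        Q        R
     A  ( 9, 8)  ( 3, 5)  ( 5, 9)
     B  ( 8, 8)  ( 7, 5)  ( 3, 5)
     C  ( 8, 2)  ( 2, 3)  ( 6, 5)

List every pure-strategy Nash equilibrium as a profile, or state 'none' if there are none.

(A,P): not NE [P2→R gives 9>8]
(A,Q): not NE [P1→B gives 7>3; P2→R gives 9>5]
(A,R): not NE [P1→C gives 6>5]
(B,P): not NE [P1→A gives 9>8]
(B,Q): not NE [P2→P gives 8>5]
(B,R): not NE [P1→C gives 6>3; P2→P gives 8>5]
(C,P): not NE [P1→A gives 9>8; P2→R gives 5>2]
(C,Q): not NE [P1→B gives 7>2; P2→R gives 5>3]
(C,R): NE

NE set: (C,R)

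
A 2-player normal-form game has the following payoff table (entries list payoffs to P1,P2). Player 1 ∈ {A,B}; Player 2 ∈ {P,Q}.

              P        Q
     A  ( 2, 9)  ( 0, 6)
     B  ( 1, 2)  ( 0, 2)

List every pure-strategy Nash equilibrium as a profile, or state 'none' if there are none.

NE set: (A,P), (B,Q)

(A,P): NE
(A,Q): not NE [P2→P gives 9>6]
(B,P): not NE [P1→A gives 2>1]
(B,Q): NE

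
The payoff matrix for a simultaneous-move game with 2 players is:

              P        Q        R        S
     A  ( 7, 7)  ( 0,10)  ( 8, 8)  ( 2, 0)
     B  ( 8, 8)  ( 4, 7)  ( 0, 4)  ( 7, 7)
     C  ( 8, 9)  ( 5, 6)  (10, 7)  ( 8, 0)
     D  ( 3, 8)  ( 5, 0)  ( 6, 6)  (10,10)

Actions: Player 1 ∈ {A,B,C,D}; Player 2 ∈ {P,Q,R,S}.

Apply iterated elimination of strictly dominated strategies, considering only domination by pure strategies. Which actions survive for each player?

Remaining: P1:{B,C,D} P2:{P,S}

P1 drop A (C beats it: P:8>7 Q:5>0 R:10>8 S:8>2)
P2 drop Q (P beats it: B:8>7 C:9>6 D:8>0)
P2 drop R (P beats it: B:8>4 C:9>7 D:8>6)
P1→{B,C,D} P2→{P,S}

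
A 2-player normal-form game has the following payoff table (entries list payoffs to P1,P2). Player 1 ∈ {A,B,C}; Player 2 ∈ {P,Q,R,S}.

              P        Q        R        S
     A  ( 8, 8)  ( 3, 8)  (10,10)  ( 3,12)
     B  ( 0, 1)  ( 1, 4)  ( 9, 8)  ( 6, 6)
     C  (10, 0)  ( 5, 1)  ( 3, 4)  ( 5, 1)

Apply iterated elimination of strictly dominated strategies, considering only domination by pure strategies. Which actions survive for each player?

P2 drop P (R beats it: A:10>8 B:8>1 C:4>0)
P2 drop Q (R beats it: A:10>8 B:8>4 C:4>1)
P1 drop C (B beats it: R:9>3 S:6>5)
P1→{A,B} P2→{R,S}

Survivors P1:{A,B} P2:{R,S}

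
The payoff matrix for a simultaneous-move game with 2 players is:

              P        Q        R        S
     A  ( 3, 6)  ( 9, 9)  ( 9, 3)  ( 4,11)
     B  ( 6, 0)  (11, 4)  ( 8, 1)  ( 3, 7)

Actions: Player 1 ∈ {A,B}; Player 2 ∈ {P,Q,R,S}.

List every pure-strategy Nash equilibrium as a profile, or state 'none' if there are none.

Nash profiles: (A,S)

(A,P): not NE [P1→B gives 6>3; P2→S gives 11>6]
(A,Q): not NE [P1→B gives 11>9; P2→S gives 11>9]
(A,R): not NE [P2→S gives 11>3]
(A,S): NE
(B,P): not NE [P2→S gives 7>0]
(B,Q): not NE [P2→S gives 7>4]
(B,R): not NE [P1→A gives 9>8; P2→S gives 7>1]
(B,S): not NE [P1→A gives 4>3]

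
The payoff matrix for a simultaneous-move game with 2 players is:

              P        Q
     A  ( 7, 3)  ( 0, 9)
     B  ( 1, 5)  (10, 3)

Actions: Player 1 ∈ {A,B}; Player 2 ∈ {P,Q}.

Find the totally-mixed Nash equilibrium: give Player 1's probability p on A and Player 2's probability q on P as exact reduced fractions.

p=1/4, q=5/8

P1 indiff ⇒ q·7+(1-q)·0 = q·1+(1-q)·10 ⇒ q(6) = (1-q)(10) ⇒ q = 5/8
P2 indiff ⇒ p·3+(1-p)·5 = p·9+(1-p)·3 ⇒ p(-6) = (1-p)(-2) ⇒ p = 1/4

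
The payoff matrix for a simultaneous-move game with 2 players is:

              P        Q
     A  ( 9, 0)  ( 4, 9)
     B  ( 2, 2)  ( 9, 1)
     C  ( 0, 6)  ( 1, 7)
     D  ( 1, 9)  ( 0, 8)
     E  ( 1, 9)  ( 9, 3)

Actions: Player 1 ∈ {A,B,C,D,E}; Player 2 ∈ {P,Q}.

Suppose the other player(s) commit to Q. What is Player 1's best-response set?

u_1(A vs Q) = 4
u_1(B vs Q) = 9
u_1(C vs Q) = 1
u_1(D vs Q) = 0
u_1(E vs Q) = 9
max payoff 9 at {B,E}

BR_1 = {B,E}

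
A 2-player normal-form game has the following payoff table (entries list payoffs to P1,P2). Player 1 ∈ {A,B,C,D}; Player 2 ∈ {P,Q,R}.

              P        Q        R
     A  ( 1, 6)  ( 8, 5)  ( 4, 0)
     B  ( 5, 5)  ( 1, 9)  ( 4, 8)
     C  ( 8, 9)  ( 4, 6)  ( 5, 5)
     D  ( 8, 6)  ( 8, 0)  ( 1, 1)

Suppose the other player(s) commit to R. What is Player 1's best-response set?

u_1(A vs R) = 4
u_1(B vs R) = 4
u_1(C vs R) = 5
u_1(D vs R) = 1
max payoff 5 at {C}

P1 best: {C}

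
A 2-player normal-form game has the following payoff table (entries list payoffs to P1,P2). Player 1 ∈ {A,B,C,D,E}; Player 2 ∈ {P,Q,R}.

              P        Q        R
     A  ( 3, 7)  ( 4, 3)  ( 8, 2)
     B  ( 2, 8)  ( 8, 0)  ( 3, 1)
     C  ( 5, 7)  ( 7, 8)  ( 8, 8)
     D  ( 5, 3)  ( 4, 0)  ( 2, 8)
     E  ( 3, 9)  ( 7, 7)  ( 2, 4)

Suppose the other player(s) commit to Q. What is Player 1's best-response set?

u_1(A vs Q) = 4
u_1(B vs Q) = 8
u_1(C vs Q) = 7
u_1(D vs Q) = 4
u_1(E vs Q) = 7
max payoff 8 at {B}

BR_1 = {B}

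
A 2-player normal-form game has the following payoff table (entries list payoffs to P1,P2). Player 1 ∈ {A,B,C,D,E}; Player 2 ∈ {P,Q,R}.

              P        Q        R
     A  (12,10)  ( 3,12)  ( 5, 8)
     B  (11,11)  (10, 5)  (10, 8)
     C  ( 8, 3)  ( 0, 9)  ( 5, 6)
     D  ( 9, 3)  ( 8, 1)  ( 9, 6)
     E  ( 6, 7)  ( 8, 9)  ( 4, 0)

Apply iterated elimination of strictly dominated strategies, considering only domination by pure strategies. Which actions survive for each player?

IESDS → P1:{A,B} P2:{P,Q}

P1 drop C (B beats it: P:11>8 Q:10>0 R:10>5)
P1 drop D (B beats it: P:11>9 Q:10>8 R:10>9)
P1 drop E (B beats it: P:11>6 Q:10>8 R:10>4)
P2 drop R (P beats it: A:10>8 B:11>8)
P1→{A,B} P2→{P,Q}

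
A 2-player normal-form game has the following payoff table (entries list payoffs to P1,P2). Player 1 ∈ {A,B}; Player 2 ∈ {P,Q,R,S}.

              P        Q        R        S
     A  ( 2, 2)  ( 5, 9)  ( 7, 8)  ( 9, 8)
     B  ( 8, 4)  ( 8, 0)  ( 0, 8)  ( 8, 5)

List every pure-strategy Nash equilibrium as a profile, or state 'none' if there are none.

(A,P): not NE [P1→B gives 8>2; P2→Q gives 9>2]
(A,Q): not NE [P1→B gives 8>5]
(A,R): not NE [P2→Q gives 9>8]
(A,S): not NE [P2→Q gives 9>8]
(B,P): not NE [P2→R gives 8>4]
(B,Q): not NE [P2→R gives 8>0]
(B,R): not NE [P1→A gives 7>0]
(B,S): not NE [P1→A gives 9>8; P2→R gives 8>5]

No pure NE.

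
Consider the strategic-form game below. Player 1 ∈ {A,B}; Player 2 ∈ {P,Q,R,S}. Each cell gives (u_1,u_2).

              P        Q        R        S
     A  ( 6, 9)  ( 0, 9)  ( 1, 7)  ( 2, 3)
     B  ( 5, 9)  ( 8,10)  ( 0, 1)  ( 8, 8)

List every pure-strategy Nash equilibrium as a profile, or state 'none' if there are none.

Nash profiles: (A,P), (B,Q)

(A,P): NE
(A,Q): not NE [P1→B gives 8>0]
(A,R): not NE [P2→Q gives 9>7]
(A,S): not NE [P1→B gives 8>2; P2→Q gives 9>3]
(B,P): not NE [P1→A gives 6>5; P2→Q gives 10>9]
(B,Q): NE
(B,R): not NE [P1→A gives 1>0; P2→Q gives 10>1]
(B,S): not NE [P2→Q gives 10>8]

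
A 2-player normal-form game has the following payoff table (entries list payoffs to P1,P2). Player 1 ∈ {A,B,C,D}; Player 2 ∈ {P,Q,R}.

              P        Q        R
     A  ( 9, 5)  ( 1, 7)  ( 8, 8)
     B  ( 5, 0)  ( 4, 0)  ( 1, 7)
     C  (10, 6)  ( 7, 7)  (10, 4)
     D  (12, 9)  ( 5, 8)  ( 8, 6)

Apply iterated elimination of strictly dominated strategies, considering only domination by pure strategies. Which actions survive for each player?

P1 drop A (C beats it: P:10>9 Q:7>1 R:10>8)
P1 drop B (C beats it: P:10>5 Q:7>4 R:10>1)
P2 drop R (P beats it: C:6>4 D:9>6)
P1→{C,D} P2→{P,Q}

IESDS → P1:{C,D} P2:{P,Q}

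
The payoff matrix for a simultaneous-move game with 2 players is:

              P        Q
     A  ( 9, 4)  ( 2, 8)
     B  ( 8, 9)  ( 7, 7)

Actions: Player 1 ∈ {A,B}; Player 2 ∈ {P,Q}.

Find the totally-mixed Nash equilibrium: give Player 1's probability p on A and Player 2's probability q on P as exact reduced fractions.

P1 mixes 1/3 on A; P2 mixes 5/6 on P

P1 indiff ⇒ q·9+(1-q)·2 = q·8+(1-q)·7 ⇒ q(1) = (1-q)(5) ⇒ q = 5/6
P2 indiff ⇒ p·4+(1-p)·9 = p·8+(1-p)·7 ⇒ p(-4) = (1-p)(-2) ⇒ p = 1/3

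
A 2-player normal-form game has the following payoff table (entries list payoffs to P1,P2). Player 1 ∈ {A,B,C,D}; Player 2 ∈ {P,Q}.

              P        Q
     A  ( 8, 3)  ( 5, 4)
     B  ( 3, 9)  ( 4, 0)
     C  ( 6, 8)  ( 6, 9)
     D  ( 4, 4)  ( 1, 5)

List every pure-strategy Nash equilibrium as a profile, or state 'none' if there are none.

NE set: (C,Q)

(A,P): not NE [P2→Q gives 4>3]
(A,Q): not NE [P1→C gives 6>5]
(B,P): not NE [P1→A gives 8>3]
(B,Q): not NE [P1→C gives 6>4; P2→P gives 9>0]
(C,P): not NE [P1→A gives 8>6; P2→Q gives 9>8]
(C,Q): NE
(D,P): not NE [P1→A gives 8>4; P2→Q gives 5>4]
(D,Q): not NE [P1→C gives 6>1]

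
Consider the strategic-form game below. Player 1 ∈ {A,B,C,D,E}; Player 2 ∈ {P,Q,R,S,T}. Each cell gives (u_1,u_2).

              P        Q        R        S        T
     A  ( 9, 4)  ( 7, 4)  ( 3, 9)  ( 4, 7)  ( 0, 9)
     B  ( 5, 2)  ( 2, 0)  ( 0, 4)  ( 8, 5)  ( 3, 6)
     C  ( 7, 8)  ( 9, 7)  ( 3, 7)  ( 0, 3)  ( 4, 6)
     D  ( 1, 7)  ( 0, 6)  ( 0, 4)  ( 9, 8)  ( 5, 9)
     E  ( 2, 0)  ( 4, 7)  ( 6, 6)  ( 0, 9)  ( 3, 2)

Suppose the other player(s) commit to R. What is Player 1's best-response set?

u_1(A vs R) = 3
u_1(B vs R) = 0
u_1(C vs R) = 3
u_1(D vs R) = 0
u_1(E vs R) = 6
max payoff 6 at {E}

argmax u_1 = {E}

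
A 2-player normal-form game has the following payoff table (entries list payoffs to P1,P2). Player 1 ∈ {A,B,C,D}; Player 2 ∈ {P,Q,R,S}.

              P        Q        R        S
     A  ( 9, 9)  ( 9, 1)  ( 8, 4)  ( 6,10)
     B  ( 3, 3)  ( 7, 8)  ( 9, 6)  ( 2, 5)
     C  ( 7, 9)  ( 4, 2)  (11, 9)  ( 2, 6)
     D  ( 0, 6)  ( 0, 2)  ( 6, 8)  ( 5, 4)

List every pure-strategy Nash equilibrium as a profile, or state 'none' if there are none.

(A,P): not NE [P2→S gives 10>9]
(A,Q): not NE [P2→S gives 10>1]
(A,R): not NE [P1→C gives 11>8; P2→S gives 10>4]
(A,S): NE
(B,P): not NE [P1→A gives 9>3; P2→Q gives 8>3]
(B,Q): not NE [P1→A gives 9>7]
(B,R): not NE [P1→C gives 11>9; P2→Q gives 8>6]
(B,S): not NE [P1→A gives 6>2; P2→Q gives 8>5]
(C,P): not NE [P1→A gives 9>7]
(C,Q): not NE [P1→A gives 9>4; P2→R gives 9>2]
(C,R): NE
(C,S): not NE [P1→A gives 6>2; P2→R gives 9>6]
(D,P): not NE [P1→A gives 9>0; P2→R gives 8>6]
(D,Q): not NE [P1→A gives 9>0; P2→R gives 8>2]
(D,R): not NE [P1→C gives 11>6]
(D,S): not NE [P1→A gives 6>5; P2→R gives 8>4]

NE set: (A,S), (C,R)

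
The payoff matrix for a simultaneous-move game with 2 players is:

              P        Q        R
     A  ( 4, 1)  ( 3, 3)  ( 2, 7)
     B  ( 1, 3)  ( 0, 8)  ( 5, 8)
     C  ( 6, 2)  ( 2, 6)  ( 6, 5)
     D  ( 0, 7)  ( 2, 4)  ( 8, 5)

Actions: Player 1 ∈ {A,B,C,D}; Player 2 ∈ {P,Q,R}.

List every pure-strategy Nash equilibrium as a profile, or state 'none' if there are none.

(A,P): not NE [P1→C gives 6>4; P2→R gives 7>1]
(A,Q): not NE [P2→R gives 7>3]
(A,R): not NE [P1→D gives 8>2]
(B,P): not NE [P1→C gives 6>1; P2→R gives 8>3]
(B,Q): not NE [P1→A gives 3>0]
(B,R): not NE [P1→D gives 8>5]
(C,P): not NE [P2→Q gives 6>2]
(C,Q): not NE [P1→A gives 3>2]
(C,R): not NE [P1→D gives 8>6; P2→Q gives 6>5]
(D,P): not NE [P1→C gives 6>0]
(D,Q): not NE [P1→A gives 3>2; P2→P gives 7>4]
(D,R): not NE [P2→P gives 7>5]

Equilibria: none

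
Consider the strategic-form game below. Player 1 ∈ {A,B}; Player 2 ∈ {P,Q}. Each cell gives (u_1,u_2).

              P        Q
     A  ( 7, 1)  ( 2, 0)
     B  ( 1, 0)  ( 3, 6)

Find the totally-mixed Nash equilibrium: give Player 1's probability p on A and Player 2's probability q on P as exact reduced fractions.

P1 mixes 6/7 on A; P2 mixes 1/7 on P

P1 indiff ⇒ q·7+(1-q)·2 = q·1+(1-q)·3 ⇒ q(6) = (1-q)(1) ⇒ q = 1/7
P2 indiff ⇒ p·1+(1-p)·0 = p·0+(1-p)·6 ⇒ p(1) = (1-p)(6) ⇒ p = 6/7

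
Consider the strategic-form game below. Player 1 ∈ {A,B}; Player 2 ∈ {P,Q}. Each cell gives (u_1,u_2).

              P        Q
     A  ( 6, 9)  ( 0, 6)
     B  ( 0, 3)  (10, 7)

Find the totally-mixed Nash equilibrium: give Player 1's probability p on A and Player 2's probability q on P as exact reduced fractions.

P1 indiff ⇒ q·6+(1-q)·0 = q·0+(1-q)·10 ⇒ q(6) = (1-q)(10) ⇒ q = 5/8
P2 indiff ⇒ p·9+(1-p)·3 = p·6+(1-p)·7 ⇒ p(3) = (1-p)(4) ⇒ p = 4/7

(p,q) = (4/7, 5/8)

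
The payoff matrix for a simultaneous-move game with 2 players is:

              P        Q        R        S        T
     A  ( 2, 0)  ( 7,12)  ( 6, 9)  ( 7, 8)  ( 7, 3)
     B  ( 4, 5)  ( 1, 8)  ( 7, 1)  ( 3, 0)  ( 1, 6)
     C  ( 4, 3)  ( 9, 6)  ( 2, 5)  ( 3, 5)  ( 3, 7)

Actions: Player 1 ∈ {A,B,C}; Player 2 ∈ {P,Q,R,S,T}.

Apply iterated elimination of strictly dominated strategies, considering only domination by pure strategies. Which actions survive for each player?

P2 drop P (Q beats it: A:12>0 B:8>5 C:6>3)
P2 drop R (Q beats it: A:12>9 B:8>1 C:6>5)
P1 drop B (A beats it: Q:7>1 S:7>3 T:7>1)
P2 drop S (Q beats it: A:12>8 C:6>5)
P1→{A,C} P2→{Q,T}

Survivors P1:{A,C} P2:{Q,T}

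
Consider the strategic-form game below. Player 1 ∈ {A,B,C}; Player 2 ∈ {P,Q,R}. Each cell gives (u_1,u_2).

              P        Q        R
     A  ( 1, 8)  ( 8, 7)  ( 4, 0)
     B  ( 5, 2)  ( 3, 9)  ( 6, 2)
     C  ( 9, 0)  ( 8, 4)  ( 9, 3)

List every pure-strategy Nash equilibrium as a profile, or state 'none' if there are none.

PSNE = {(C,Q)}

(A,P): not NE [P1→C gives 9>1]
(A,Q): not NE [P2→P gives 8>7]
(A,R): not NE [P1→C gives 9>4; P2→P gives 8>0]
(B,P): not NE [P1→C gives 9>5; P2→Q gives 9>2]
(B,Q): not NE [P1→C gives 8>3]
(B,R): not NE [P1→C gives 9>6; P2→Q gives 9>2]
(C,P): not NE [P2→Q gives 4>0]
(C,Q): NE
(C,R): not NE [P2→Q gives 4>3]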